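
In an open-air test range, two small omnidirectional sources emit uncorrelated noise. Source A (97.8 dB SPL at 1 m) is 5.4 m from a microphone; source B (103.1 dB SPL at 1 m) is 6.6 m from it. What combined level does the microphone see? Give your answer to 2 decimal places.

88.30 dB SPL

At the listener: L_A = 97.8 − 20·log₁₀(5.4) = 83.152 dB; L_B = 103.1 − 20·log₁₀(6.6) = 86.709 dB.
Combined: 10·log₁₀(10^(83.152/10)+10^(86.709/10)) = 88.30 dB SPL.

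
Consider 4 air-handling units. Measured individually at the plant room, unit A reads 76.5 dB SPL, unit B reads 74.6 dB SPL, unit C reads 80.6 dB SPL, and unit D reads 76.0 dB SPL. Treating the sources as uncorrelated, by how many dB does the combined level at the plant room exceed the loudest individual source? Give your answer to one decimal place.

Incoherent sources sum as intensities:
L_total = 10·log₁₀(10^(76.5/10) + 10^(74.6/10) + 10^(80.6/10) + 10^(76.0/10)) = 83.58 dB SPL.
Excess over the loudest (80.6 dB): 83.58 − 80.6 = 3.0 dB.

3.0 dB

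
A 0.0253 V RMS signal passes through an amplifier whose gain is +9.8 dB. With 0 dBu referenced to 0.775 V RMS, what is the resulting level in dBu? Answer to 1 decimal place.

-19.9 dBu

Input level: 20·log₁₀(0.0253/0.775) = -29.72 dBu.
Output: -29.72 + 9.8 = -19.9 dBu.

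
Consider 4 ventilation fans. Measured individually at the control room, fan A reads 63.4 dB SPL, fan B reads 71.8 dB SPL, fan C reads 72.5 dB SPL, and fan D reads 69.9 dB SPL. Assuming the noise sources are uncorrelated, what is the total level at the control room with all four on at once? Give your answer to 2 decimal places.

76.52 dB SPL

Uncorrelated sources add in intensity (power), not in dB.
L_total = 10·log₁₀(10^(63.4/10) + 10^(71.8/10) + 10^(72.5/10) + 10^(69.9/10)) = 10·log₁₀(44880000) = 76.52 dB SPL.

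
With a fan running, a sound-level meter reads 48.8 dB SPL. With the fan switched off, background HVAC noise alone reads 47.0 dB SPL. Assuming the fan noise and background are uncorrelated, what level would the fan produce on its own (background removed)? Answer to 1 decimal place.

Remove the background by subtracting linear intensities:
L_src = 10·log₁₀(10^(48.8/10) − 10^(47.0/10)) = 10·log₁₀(25740) = 44.1 dB SPL.

44.1 dB SPL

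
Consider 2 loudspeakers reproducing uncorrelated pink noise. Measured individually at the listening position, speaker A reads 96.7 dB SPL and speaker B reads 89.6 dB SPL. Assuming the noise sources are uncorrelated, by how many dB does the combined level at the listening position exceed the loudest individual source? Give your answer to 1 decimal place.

Add the sources as powers (linear), then convert back to dB:
L_total = 10·log₁₀(10^(96.7/10) + 10^(89.6/10)) = 97.47 dB SPL.
Excess over the loudest (96.7 dB): 97.47 − 96.7 = 0.8 dB.

0.8 dB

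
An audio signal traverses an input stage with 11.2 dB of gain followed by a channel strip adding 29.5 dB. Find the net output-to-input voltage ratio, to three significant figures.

Net gain = 11.2 + 29.5 = 40.7 dB.
Voltage ratio = 10^(40.7/20) = 108.

108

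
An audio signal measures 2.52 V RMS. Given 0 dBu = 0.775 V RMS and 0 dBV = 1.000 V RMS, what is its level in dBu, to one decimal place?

+10.2 dBu

dBu = 20·log₁₀(V / 0.775 V).
20·log₁₀(2.52/0.775) = +10.2 dBu.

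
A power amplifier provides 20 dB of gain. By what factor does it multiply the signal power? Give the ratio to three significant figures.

Power ratio = 10^(dB/10).
10^(20/10) = 10^(2.000) = 100.

100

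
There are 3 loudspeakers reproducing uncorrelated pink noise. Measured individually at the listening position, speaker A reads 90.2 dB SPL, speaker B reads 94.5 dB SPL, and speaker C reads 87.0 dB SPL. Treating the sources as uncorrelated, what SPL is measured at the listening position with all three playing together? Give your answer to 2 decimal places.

Add the sources as powers (linear), then convert back to dB:
L_total = 10·log₁₀(10^(90.2/10) + 10^(94.5/10) + 10^(87.0/10)) = 10·log₁₀(4367000000) = 96.40 dB SPL.

96.40 dB SPL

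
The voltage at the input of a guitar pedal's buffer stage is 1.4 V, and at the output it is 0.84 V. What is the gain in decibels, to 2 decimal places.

For a voltage ratio, dB = 20·log₁₀(V₂/V₁).
20·log₁₀(0.84/1.4) = 20·log₁₀(0.6000) = -4.44 dB.

-4.44 dB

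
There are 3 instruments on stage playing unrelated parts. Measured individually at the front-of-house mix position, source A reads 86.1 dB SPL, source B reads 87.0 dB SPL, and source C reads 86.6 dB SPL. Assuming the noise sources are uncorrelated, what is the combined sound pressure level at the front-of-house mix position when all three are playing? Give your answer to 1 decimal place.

91.4 dB SPL

Add the sources as powers (linear), then convert back to dB:
L_total = 10·log₁₀(10^(86.1/10) + 10^(87.0/10) + 10^(86.6/10)) = 10·log₁₀(1366000000) = 91.4 dB SPL.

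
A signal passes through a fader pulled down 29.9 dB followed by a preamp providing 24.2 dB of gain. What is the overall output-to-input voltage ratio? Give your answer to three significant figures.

0.519

Net gain = (−29.9) + 24.2 = -5.7 dB.
Voltage ratio = 10^(-5.7/20) = 0.519.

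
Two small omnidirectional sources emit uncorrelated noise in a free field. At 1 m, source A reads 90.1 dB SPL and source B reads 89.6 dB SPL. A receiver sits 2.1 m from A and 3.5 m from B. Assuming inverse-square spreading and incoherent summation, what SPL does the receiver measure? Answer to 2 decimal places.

At the listener: L_A = 90.1 − 20·log₁₀(2.1) = 83.656 dB; L_B = 89.6 − 20·log₁₀(3.5) = 78.719 dB.
Combined: 10·log₁₀(10^(83.656/10)+10^(78.719/10)) = 84.86 dB SPL.

84.86 dB SPL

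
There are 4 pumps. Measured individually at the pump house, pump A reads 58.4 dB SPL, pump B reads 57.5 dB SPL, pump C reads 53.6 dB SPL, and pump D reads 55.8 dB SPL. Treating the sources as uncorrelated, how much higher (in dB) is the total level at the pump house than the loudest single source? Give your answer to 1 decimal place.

Uncorrelated sources add in intensity (power), not in dB.
L_total = 10·log₁₀(10^(58.4/10) + 10^(57.5/10) + 10^(53.6/10) + 10^(55.8/10)) = 62.70 dB SPL.
Excess over the loudest (58.4 dB): 62.70 − 58.4 = 4.3 dB.

4.3 dB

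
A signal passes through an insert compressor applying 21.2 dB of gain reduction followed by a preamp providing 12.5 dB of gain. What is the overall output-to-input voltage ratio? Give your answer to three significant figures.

0.367

Net gain = (−21.2) + 12.5 = -8.7 dB.
Voltage ratio = 10^(-8.7/20) = 0.367.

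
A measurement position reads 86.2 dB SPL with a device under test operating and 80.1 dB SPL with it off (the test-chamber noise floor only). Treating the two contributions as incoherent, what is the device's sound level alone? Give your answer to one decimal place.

Background correction is a power subtraction:
L_src = 10·log₁₀(10^(86.2/10) − 10^(80.1/10)) = 10·log₁₀(314500000) = 85.0 dB SPL.

85.0 dB SPL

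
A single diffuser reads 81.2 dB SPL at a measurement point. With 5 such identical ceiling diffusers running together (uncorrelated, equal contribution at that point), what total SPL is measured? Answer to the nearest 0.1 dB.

5 equal incoherent sources raise the level by 10·log₁₀(5) = 6.99 dB.
L_total = 81.2 + 6.99 = 88.2 dB SPL.

88.2 dB SPL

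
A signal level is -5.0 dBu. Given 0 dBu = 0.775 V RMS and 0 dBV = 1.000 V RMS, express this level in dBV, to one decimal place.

-7.2 dBV

The offset between the scales is 20·log₁₀(0.775/1.000) = −2.214 dB.
So dBV = -5.0 − 2.214 = -7.2 dBV.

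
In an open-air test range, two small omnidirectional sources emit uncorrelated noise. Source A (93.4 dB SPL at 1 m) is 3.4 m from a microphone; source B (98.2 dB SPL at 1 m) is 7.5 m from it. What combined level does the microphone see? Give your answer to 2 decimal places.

At the listener: L_A = 93.4 − 20·log₁₀(3.4) = 82.770 dB; L_B = 98.2 − 20·log₁₀(7.5) = 80.699 dB.
Combined: 10·log₁₀(10^(82.770/10)+10^(80.699/10)) = 84.87 dB SPL.

84.87 dB SPL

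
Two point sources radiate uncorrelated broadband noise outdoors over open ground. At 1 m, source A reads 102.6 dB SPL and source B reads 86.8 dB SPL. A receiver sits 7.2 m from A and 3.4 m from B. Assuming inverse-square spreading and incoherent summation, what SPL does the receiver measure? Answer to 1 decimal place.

85.9 dB SPL

At the listener: L_A = 102.6 − 20·log₁₀(7.2) = 85.45 dB; L_B = 86.8 − 20·log₁₀(3.4) = 76.17 dB.
Combined: 10·log₁₀(10^(85.45/10)+10^(76.17/10)) = 85.9 dB SPL.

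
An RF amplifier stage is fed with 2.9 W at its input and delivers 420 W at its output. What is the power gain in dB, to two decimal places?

Power is a power quantity, so gain = 10·log₁₀(P_out/P_in).
10·log₁₀(420/2.9) = 10·log₁₀(144.8) = 21.61 dB.

21.61 dB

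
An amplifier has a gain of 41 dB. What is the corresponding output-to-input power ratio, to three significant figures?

Power ratio = 10^(dB/10).
10^(41/10) = 10^(4.100) = 12600.

12600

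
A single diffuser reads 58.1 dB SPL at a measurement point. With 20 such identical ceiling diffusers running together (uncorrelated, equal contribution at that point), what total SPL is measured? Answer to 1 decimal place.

20 equal incoherent sources raise the level by 10·log₁₀(20) = 13.01 dB.
L_total = 58.1 + 13.01 = 71.1 dB SPL.

71.1 dB SPL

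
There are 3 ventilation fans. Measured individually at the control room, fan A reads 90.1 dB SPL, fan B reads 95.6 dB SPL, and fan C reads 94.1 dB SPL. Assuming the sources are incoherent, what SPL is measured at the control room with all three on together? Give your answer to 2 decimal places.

Incoherent sources sum as intensities:
L_total = 10·log₁₀(10^(90.1/10) + 10^(95.6/10) + 10^(94.1/10)) = 10·log₁₀(7224000000) = 98.59 dB SPL.

98.59 dB SPL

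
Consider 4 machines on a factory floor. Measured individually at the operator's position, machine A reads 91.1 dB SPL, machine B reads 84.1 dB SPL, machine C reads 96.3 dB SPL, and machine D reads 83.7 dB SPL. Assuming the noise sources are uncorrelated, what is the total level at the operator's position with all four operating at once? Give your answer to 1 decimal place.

97.8 dB SPL

Uncorrelated sources add in intensity (power), not in dB.
L_total = 10·log₁₀(10^(91.1/10) + 10^(84.1/10) + 10^(96.3/10) + 10^(83.7/10)) = 10·log₁₀(6046000000) = 97.8 dB SPL.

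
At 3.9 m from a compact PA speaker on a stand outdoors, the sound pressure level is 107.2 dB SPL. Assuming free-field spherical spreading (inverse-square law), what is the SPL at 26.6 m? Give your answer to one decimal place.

90.5 dB SPL

For a point source in a free field, ΔL = −20·log₁₀(d₂/d₁).
ΔL = −20·log₁₀(26.6/3.9) = -16.68 dB, so L₂ = 107.2 + (-16.68) = 90.5 dB SPL.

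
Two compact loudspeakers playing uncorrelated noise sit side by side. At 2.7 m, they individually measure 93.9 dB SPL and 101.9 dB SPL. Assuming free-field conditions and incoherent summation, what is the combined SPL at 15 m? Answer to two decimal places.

Combined at 2.7 m: 10·log₁₀(10^(93.9/10)+10^(101.9/10)) = 102.539 dB SPL.
Then apply −20·log₁₀(15/2.7) = -14.895 dB → 87.64 dB SPL.

87.64 dB SPL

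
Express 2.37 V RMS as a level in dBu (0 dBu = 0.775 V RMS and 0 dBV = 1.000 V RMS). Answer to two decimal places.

+9.71 dBu

dBu = 20·log₁₀(V / 0.775 V).
20·log₁₀(2.37/0.775) = +9.71 dBu.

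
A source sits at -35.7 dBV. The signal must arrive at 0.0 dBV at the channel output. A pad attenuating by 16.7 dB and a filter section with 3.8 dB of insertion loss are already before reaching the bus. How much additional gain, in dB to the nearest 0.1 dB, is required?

56.2 dB

The required make-up gain is the shortfall in the dB sum.
G = 0.0 − (-35.7) + 16.7 + 3.8 = 56.2 dB.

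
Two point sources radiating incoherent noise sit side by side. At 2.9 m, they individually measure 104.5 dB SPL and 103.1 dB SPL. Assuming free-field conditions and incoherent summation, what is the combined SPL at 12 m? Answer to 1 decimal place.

Combined at 2.9 m: 10·log₁₀(10^(104.5/10)+10^(103.1/10)) = 106.87 dB SPL.
Then apply −20·log₁₀(12/2.9) = -12.34 dB → 94.5 dB SPL.

94.5 dB SPL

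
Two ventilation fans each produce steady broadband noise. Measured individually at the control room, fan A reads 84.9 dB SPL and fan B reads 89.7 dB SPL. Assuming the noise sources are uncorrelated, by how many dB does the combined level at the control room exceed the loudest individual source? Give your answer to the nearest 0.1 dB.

Add the sources as powers (linear), then convert back to dB:
L_total = 10·log₁₀(10^(84.9/10) + 10^(89.7/10)) = 90.94 dB SPL.
Excess over the loudest (89.7 dB): 90.94 − 89.7 = 1.2 dB.

1.2 dB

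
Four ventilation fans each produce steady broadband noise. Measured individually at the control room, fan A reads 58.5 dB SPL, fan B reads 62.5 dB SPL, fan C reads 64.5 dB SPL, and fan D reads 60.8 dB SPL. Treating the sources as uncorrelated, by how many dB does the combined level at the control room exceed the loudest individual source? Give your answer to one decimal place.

3.6 dB

Incoherent sources sum as intensities:
L_total = 10·log₁₀(10^(58.5/10) + 10^(62.5/10) + 10^(64.5/10) + 10^(60.8/10)) = 68.13 dB SPL.
Excess over the loudest (64.5 dB): 68.13 − 64.5 = 3.6 dB.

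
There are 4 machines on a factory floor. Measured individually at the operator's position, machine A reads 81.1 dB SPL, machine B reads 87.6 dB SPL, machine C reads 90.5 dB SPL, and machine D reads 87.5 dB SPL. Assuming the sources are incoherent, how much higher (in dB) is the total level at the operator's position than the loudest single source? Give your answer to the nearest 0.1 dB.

Uncorrelated sources add in intensity (power), not in dB.
L_total = 10·log₁₀(10^(81.1/10) + 10^(87.6/10) + 10^(90.5/10) + 10^(87.5/10)) = 93.78 dB SPL.
Excess over the loudest (90.5 dB): 93.78 − 90.5 = 3.3 dB.

3.3 dB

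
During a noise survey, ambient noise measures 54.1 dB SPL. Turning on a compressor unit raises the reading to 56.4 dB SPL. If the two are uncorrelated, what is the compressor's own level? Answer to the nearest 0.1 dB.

Background correction is a power subtraction:
L_src = 10·log₁₀(10^(56.4/10) − 10^(54.1/10)) = 10·log₁₀(179500) = 52.5 dB SPL.

52.5 dB SPL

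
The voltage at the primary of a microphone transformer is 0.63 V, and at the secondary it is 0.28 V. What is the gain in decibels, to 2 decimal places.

-7.04 dB

For a voltage ratio, dB = 20·log₁₀(V₂/V₁).
20·log₁₀(0.28/0.63) = 20·log₁₀(0.4444) = -7.04 dB.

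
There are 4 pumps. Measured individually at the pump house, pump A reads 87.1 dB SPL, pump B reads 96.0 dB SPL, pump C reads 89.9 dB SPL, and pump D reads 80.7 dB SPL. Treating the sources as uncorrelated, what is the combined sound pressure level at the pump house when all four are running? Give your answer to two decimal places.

Incoherent sources sum as intensities:
L_total = 10·log₁₀(10^(87.1/10) + 10^(96.0/10) + 10^(89.9/10) + 10^(80.7/10)) = 10·log₁₀(5589000000) = 97.47 dB SPL.

97.47 dB SPL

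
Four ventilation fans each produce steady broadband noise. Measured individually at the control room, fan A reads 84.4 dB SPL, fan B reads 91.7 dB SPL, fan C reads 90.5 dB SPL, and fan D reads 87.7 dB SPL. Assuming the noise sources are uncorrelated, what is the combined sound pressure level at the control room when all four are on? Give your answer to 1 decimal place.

Uncorrelated sources add in intensity (power), not in dB.
L_total = 10·log₁₀(10^(84.4/10) + 10^(91.7/10) + 10^(90.5/10) + 10^(87.7/10)) = 10·log₁₀(3465000000) = 95.4 dB SPL.

95.4 dB SPL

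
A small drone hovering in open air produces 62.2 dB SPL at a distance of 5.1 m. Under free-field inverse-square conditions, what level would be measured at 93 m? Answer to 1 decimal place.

37.0 dB SPL

For a point source in a free field, ΔL = −20·log₁₀(d₂/d₁).
ΔL = −20·log₁₀(93/5.1) = -25.22 dB, so L₂ = 62.2 + (-25.22) = 37.0 dB SPL.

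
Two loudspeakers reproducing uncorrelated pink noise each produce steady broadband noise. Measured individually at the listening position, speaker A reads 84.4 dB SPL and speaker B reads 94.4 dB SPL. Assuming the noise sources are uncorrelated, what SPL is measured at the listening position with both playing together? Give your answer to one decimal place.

94.8 dB SPL

Incoherent sources sum as intensities:
L_total = 10·log₁₀(10^(84.4/10) + 10^(94.4/10)) = 10·log₁₀(3030000000) = 94.8 dB SPL.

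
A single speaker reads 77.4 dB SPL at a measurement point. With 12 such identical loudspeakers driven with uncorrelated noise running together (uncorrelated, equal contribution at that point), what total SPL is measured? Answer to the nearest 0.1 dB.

88.2 dB SPL

12 equal incoherent sources raise the level by 10·log₁₀(12) = 10.79 dB.
L_total = 77.4 + 10.79 = 88.2 dB SPL.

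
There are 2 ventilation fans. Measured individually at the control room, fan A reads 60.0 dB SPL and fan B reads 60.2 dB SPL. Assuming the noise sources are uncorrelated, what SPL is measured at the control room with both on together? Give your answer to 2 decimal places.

63.11 dB SPL

Incoherent sources sum as intensities:
L_total = 10·log₁₀(10^(60.0/10) + 10^(60.2/10)) = 10·log₁₀(2047000) = 63.11 dB SPL.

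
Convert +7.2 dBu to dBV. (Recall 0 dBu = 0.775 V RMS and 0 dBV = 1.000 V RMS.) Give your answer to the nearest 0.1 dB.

+5.0 dBV

The offset between the scales is 20·log₁₀(0.775/1.000) = −2.214 dB.
So dBV = +7.2 − 2.214 = +5.0 dBV.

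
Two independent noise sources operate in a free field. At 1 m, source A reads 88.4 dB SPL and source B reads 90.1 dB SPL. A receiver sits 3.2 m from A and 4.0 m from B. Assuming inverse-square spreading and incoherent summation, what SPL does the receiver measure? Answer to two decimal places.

At the listener: L_A = 88.4 − 20·log₁₀(3.2) = 78.297 dB; L_B = 90.1 − 20·log₁₀(4.0) = 78.059 dB.
Combined: 10·log₁₀(10^(78.297/10)+10^(78.059/10)) = 81.19 dB SPL.

81.19 dB SPL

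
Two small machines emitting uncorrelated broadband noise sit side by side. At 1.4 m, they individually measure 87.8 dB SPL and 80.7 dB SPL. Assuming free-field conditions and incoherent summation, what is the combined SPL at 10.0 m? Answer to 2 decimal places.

Combined at 1.4 m: 10·log₁₀(10^(87.8/10)+10^(80.7/10)) = 88.574 dB SPL.
Then apply −20·log₁₀(10.0/1.4) = -17.077 dB → 71.50 dB SPL.

71.50 dB SPL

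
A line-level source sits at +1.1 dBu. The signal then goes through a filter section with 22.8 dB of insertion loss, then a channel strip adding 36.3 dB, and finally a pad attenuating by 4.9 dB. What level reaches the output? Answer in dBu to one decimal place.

Cascaded gains and losses add directly in dB.
+1.1 − 22.8 + 36.3 − 4.9 = +9.7 dBu.

+9.7 dBu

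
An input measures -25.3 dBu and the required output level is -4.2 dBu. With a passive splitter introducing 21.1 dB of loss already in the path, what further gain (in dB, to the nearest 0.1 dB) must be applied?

The required make-up gain is the shortfall in the dB sum.
G = -4.2 − (-25.3) + 21.1 = 42.2 dB.

42.2 dB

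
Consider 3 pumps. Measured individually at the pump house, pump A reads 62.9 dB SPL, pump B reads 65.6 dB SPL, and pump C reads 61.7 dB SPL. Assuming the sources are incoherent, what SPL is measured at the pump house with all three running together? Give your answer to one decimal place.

Uncorrelated sources add in intensity (power), not in dB.
L_total = 10·log₁₀(10^(62.9/10) + 10^(65.6/10) + 10^(61.7/10)) = 10·log₁₀(7060000) = 68.5 dB SPL.

68.5 dB SPL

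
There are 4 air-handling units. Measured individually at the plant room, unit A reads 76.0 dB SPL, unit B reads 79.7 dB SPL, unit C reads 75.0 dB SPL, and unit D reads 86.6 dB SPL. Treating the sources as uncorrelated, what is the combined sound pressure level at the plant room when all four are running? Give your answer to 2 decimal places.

87.94 dB SPL

Add the sources as powers (linear), then convert back to dB:
L_total = 10·log₁₀(10^(76.0/10) + 10^(79.7/10) + 10^(75.0/10) + 10^(86.6/10)) = 10·log₁₀(621800000) = 87.94 dB SPL.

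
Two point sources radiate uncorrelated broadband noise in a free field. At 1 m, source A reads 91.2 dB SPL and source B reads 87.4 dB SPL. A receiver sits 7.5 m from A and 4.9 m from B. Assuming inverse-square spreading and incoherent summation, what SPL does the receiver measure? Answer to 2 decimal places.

76.66 dB SPL

At the listener: L_A = 91.2 − 20·log₁₀(7.5) = 73.699 dB; L_B = 87.4 − 20·log₁₀(4.9) = 73.596 dB.
Combined: 10·log₁₀(10^(73.699/10)+10^(73.596/10)) = 76.66 dB SPL.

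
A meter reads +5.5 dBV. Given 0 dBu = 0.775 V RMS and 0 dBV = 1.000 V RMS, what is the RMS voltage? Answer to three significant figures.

1.88 V

V = 1.000 V × 10^(+5.5/20).
= 1.000 × 1.884 = 1.88 V.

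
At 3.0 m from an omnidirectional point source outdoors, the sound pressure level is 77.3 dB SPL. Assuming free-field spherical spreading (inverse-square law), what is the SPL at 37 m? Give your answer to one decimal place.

Free-field point source: level drops by 20·log₁₀ of the distance ratio.
ΔL = −20·log₁₀(37/3.0) = -21.82 dB, so L₂ = 77.3 + (-21.82) = 55.5 dB SPL.

55.5 dB SPL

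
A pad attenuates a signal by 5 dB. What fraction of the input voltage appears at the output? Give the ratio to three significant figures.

0.562

Voltage ratio = 10^(dB/20).
10^(-5/20) = 10^(-0.2500) = 0.562.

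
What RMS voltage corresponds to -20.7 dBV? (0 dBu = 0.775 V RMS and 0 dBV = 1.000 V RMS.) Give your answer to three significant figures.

0.0923 V

V = 1.000 V × 10^(-20.7/20).
= 1.000 × 0.09226 = 0.0923 V.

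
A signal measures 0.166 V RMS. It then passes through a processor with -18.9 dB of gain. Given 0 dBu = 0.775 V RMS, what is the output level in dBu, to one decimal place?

-32.3 dBu

Input level: 20·log₁₀(0.166/0.775) = -13.38 dBu.
Output: -13.38 − 18.9 = -32.3 dBu.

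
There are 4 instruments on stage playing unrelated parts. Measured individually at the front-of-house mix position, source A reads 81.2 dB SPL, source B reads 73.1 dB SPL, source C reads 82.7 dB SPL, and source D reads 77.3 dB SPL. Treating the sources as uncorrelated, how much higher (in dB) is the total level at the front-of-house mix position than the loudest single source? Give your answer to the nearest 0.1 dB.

Incoherent sources sum as intensities:
L_total = 10·log₁₀(10^(81.2/10) + 10^(73.1/10) + 10^(82.7/10) + 10^(77.3/10)) = 85.93 dB SPL.
Excess over the loudest (82.7 dB): 85.93 − 82.7 = 3.2 dB.

3.2 dB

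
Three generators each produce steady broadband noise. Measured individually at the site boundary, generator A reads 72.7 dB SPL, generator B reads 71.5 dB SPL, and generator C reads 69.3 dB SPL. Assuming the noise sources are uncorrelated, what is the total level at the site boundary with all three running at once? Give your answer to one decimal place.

76.2 dB SPL

Add the sources as powers (linear), then convert back to dB:
L_total = 10·log₁₀(10^(72.7/10) + 10^(71.5/10) + 10^(69.3/10)) = 10·log₁₀(41260000) = 76.2 dB SPL.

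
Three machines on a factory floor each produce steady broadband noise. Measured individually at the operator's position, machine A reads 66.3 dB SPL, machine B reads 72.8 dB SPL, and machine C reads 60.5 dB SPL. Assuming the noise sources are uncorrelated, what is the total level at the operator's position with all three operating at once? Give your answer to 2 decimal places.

Add the sources as powers (linear), then convert back to dB:
L_total = 10·log₁₀(10^(66.3/10) + 10^(72.8/10) + 10^(60.5/10)) = 10·log₁₀(24440000) = 73.88 dB SPL.

73.88 dB SPL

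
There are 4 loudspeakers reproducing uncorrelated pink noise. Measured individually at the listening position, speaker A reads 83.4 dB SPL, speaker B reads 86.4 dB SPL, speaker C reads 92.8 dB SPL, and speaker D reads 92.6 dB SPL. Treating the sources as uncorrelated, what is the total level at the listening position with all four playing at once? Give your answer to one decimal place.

96.4 dB SPL

Incoherent sources sum as intensities:
L_total = 10·log₁₀(10^(83.4/10) + 10^(86.4/10) + 10^(92.8/10) + 10^(92.6/10)) = 10·log₁₀(4380000000) = 96.4 dB SPL.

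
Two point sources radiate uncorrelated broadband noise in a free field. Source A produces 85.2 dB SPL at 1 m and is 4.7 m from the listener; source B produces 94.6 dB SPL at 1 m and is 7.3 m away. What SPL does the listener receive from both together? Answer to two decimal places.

At the listener: L_A = 85.2 − 20·log₁₀(4.7) = 71.758 dB; L_B = 94.6 − 20·log₁₀(7.3) = 77.334 dB.
Combined: 10·log₁₀(10^(71.758/10)+10^(77.334/10)) = 78.40 dB SPL.

78.40 dB SPL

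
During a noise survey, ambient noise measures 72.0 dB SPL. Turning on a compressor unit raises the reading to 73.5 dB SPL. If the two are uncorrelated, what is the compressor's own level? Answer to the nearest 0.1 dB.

Background correction is a power subtraction:
L_src = 10·log₁₀(10^(73.5/10) − 10^(72.0/10)) = 10·log₁₀(6538000) = 68.2 dB SPL.

68.2 dB SPL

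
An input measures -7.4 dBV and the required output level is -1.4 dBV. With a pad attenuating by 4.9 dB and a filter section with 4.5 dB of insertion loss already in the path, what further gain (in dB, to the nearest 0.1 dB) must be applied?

The required make-up gain is the shortfall in the dB sum.
G = -1.4 − (-7.4) + 4.9 + 4.5 = 15.4 dB.

15.4 dB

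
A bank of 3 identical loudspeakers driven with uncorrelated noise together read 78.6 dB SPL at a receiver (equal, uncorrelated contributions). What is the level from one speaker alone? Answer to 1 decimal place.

73.8 dB SPL

3 equal incoherent sources add 10·log₁₀(3) = 4.77 dB over one source.
L_one = 78.6 − 4.77 = 73.8 dB SPL.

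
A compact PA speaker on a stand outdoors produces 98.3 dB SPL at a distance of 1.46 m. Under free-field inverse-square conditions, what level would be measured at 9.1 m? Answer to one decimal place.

Free-field point source: level drops by 20·log₁₀ of the distance ratio.
ΔL = −20·log₁₀(9.1/1.46) = -15.89 dB, so L₂ = 98.3 + (-15.89) = 82.4 dB SPL.

82.4 dB SPL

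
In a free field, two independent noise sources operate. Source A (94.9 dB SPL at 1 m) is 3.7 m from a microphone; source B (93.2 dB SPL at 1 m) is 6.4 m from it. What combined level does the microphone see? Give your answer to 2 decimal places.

At the listener: L_A = 94.9 − 20·log₁₀(3.7) = 83.536 dB; L_B = 93.2 − 20·log₁₀(6.4) = 77.076 dB.
Combined: 10·log₁₀(10^(83.536/10)+10^(77.076/10)) = 84.42 dB SPL.

84.42 dB SPL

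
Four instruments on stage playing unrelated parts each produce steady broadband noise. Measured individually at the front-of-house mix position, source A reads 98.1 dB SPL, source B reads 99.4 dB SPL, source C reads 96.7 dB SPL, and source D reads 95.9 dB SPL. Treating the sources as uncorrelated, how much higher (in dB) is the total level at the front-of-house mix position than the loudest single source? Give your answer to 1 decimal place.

Uncorrelated sources add in intensity (power), not in dB.
L_total = 10·log₁₀(10^(98.1/10) + 10^(99.4/10) + 10^(96.7/10) + 10^(95.9/10)) = 103.75 dB SPL.
Excess over the loudest (99.4 dB): 103.75 − 99.4 = 4.4 dB.

4.4 dB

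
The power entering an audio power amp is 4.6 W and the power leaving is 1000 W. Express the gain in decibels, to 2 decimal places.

Power is a power quantity, so gain = 10·log₁₀(P_out/P_in).
10·log₁₀(1000/4.6) = 10·log₁₀(217.4) = 23.37 dB.

23.37 dB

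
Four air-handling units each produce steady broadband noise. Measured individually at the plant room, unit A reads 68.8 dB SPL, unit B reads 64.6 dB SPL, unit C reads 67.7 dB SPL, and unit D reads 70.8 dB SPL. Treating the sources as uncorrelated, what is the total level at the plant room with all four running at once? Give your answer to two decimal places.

Uncorrelated sources add in intensity (power), not in dB.
L_total = 10·log₁₀(10^(68.8/10) + 10^(64.6/10) + 10^(67.7/10) + 10^(70.8/10)) = 10·log₁₀(28380000) = 74.53 dB SPL.

74.53 dB SPL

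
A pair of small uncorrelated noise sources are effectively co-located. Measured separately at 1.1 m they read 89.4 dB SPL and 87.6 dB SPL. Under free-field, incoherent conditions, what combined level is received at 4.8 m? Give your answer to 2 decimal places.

78.81 dB SPL

Combined at 1.1 m: 10·log₁₀(10^(89.4/10)+10^(87.6/10)) = 91.603 dB SPL.
Then apply −20·log₁₀(4.8/1.1) = -12.797 dB → 78.81 dB SPL.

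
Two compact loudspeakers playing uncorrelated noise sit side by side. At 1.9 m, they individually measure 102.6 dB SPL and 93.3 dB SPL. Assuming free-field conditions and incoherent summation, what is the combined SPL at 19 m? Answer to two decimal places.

83.08 dB SPL

Combined at 1.9 m: 10·log₁₀(10^(102.6/10)+10^(93.3/10)) = 103.082 dB SPL.
Then apply −20·log₁₀(19/1.9) = -20.000 dB → 83.08 dB SPL.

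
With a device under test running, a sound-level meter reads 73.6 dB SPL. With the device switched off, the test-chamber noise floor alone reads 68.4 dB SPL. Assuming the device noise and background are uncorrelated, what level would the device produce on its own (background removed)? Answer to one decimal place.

72.0 dB SPL

Subtract intensities: L_src = 10·log₁₀(10^(L_total/10) − 10^(L_bg/10)).
L_src = 10·log₁₀(10^(73.6/10) − 10^(68.4/10)) = 10·log₁₀(15990000) = 72.0 dB SPL.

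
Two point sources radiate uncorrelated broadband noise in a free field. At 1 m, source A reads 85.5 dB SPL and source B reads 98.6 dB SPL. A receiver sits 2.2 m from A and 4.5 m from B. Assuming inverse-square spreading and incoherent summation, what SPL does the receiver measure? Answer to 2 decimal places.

At the listener: L_A = 85.5 − 20·log₁₀(2.2) = 78.652 dB; L_B = 98.6 − 20·log₁₀(4.5) = 85.536 dB.
Combined: 10·log₁₀(10^(78.652/10)+10^(85.536/10)) = 86.35 dB SPL.

86.35 dB SPL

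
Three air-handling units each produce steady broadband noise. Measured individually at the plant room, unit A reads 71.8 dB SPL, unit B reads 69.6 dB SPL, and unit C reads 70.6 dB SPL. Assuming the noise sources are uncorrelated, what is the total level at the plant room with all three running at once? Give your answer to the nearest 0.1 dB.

75.5 dB SPL

Uncorrelated sources add in intensity (power), not in dB.
L_total = 10·log₁₀(10^(71.8/10) + 10^(69.6/10) + 10^(70.6/10)) = 10·log₁₀(35740000) = 75.5 dB SPL.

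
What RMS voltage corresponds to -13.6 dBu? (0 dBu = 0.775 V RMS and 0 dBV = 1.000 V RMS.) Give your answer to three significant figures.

0.162 V

V = 0.775 V × 10^(-13.6/20).
= 0.775 × 0.2089 = 0.162 V.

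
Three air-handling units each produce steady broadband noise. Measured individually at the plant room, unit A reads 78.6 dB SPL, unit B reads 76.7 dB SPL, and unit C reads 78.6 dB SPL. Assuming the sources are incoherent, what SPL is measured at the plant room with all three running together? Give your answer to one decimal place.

Incoherent sources sum as intensities:
L_total = 10·log₁₀(10^(78.6/10) + 10^(76.7/10) + 10^(78.6/10)) = 10·log₁₀(191700000) = 82.8 dB SPL.

82.8 dB SPL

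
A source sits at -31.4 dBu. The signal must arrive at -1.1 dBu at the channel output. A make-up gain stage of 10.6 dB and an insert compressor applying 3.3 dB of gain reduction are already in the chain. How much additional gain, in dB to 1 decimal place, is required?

23.0 dB

The required make-up gain is the shortfall in the dB sum.
G = -1.1 − (-31.4) − 10.6 + 3.3 = 23.0 dB.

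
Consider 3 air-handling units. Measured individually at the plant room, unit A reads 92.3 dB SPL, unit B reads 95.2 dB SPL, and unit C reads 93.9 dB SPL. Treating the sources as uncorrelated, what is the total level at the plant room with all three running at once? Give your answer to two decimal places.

Uncorrelated sources add in intensity (power), not in dB.
L_total = 10·log₁₀(10^(92.3/10) + 10^(95.2/10) + 10^(93.9/10)) = 10·log₁₀(7464000000) = 98.73 dB SPL.

98.73 dB SPL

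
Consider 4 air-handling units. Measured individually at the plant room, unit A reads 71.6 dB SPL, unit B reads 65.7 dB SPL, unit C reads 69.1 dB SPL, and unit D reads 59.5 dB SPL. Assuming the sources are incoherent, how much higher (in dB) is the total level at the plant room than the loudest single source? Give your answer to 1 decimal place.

2.7 dB

Add the sources as powers (linear), then convert back to dB:
L_total = 10·log₁₀(10^(71.6/10) + 10^(65.7/10) + 10^(69.1/10) + 10^(59.5/10)) = 74.34 dB SPL.
Excess over the loudest (71.6 dB): 74.34 − 71.6 = 2.7 dB.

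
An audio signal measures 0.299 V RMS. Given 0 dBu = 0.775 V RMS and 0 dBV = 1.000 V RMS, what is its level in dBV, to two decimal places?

-10.49 dBV

dBV = 20·log₁₀(V / 1.000 V).
20·log₁₀(0.299/1.000) = -10.49 dBV.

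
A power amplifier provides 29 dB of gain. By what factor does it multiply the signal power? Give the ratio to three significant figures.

Power ratio = 10^(dB/10).
10^(29/10) = 10^(2.900) = 794.

794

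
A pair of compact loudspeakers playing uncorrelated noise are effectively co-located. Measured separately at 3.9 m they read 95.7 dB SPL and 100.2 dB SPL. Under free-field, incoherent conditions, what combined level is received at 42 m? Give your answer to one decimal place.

80.9 dB SPL

Combined at 3.9 m: 10·log₁₀(10^(95.7/10)+10^(100.2/10)) = 101.52 dB SPL.
Then apply −20·log₁₀(42/3.9) = -20.64 dB → 80.9 dB SPL.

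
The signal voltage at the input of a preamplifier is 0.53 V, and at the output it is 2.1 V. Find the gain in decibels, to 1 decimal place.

12.0 dB

Voltage is an amplitude quantity, so gain = 20·log₁₀(V_out/V_in).
20·log₁₀(2.1/0.53) = 20·log₁₀(3.962) = 12.0 dB.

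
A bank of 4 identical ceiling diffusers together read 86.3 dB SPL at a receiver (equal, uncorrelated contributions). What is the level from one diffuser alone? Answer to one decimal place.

4 equal incoherent sources add 10·log₁₀(4) = 6.02 dB over one source.
L_one = 86.3 − 6.02 = 80.3 dB SPL.

80.3 dB SPL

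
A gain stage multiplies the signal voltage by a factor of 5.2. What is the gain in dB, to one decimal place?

14.3 dB

Voltage ratio → dB uses the 20·log₁₀ form:
20·log₁₀(5.2) = 14.3 dB.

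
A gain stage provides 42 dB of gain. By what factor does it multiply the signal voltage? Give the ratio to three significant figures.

Voltage ratio = 10^(dB/20).
10^(42/20) = 10^(2.100) = 126.

126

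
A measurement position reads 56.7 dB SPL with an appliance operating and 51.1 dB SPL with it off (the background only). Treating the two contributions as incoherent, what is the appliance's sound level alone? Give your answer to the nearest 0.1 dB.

55.3 dB SPL

Remove the background by subtracting linear intensities:
L_src = 10·log₁₀(10^(56.7/10) − 10^(51.1/10)) = 10·log₁₀(338900) = 55.3 dB SPL.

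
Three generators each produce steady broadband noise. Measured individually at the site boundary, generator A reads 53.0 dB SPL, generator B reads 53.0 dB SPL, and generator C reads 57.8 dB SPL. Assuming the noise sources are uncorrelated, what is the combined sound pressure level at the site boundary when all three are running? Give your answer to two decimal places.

Add the sources as powers (linear), then convert back to dB:
L_total = 10·log₁₀(10^(53.0/10) + 10^(53.0/10) + 10^(57.8/10)) = 10·log₁₀(1002000) = 60.01 dB SPL.

60.01 dB SPL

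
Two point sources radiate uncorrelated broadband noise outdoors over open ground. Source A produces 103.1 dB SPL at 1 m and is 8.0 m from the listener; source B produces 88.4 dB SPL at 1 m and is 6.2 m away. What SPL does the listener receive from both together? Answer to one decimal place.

85.3 dB SPL

At the listener: L_A = 103.1 − 20·log₁₀(8.0) = 85.04 dB; L_B = 88.4 − 20·log₁₀(6.2) = 72.55 dB.
Combined: 10·log₁₀(10^(85.04/10)+10^(72.55/10)) = 85.3 dB SPL.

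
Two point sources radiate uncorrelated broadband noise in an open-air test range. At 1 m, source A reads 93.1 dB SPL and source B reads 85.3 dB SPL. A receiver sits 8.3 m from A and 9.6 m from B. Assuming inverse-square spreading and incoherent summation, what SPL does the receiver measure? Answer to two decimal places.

75.23 dB SPL

At the listener: L_A = 93.1 − 20·log₁₀(8.3) = 74.718 dB; L_B = 85.3 − 20·log₁₀(9.6) = 65.655 dB.
Combined: 10·log₁₀(10^(74.718/10)+10^(65.655/10)) = 75.23 dB SPL.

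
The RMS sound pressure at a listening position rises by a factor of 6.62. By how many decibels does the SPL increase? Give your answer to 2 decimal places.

16.42 dB

Sound pressure is an amplitude quantity: ΔL = 20·log₁₀(p₂/p₁).
20·log₁₀(6.62) = 16.42 dB.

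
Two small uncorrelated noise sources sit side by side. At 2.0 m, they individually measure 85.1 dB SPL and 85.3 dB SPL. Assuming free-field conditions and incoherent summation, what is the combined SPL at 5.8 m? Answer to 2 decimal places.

Combined at 2.0 m: 10·log₁₀(10^(85.1/10)+10^(85.3/10)) = 88.211 dB SPL.
Then apply −20·log₁₀(5.8/2.0) = -9.248 dB → 78.96 dB SPL.

78.96 dB SPL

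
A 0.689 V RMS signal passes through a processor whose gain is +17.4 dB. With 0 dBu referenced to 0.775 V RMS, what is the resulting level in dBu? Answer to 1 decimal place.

+16.4 dBu

Input level: 20·log₁₀(0.689/0.775) = -1.02 dBu.
Output: -1.02 + 17.4 = +16.4 dBu.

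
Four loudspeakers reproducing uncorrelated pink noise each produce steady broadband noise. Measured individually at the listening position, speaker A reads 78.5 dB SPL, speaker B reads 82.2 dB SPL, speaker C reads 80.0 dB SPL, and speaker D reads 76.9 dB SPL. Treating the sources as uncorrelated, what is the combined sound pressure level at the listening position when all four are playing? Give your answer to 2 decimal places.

Add the sources as powers (linear), then convert back to dB:
L_total = 10·log₁₀(10^(78.5/10) + 10^(82.2/10) + 10^(80.0/10) + 10^(76.9/10)) = 10·log₁₀(385700000) = 85.86 dB SPL.

85.86 dB SPL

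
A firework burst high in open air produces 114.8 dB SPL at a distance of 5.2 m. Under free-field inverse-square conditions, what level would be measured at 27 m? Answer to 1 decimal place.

For a point source in a free field, ΔL = −20·log₁₀(d₂/d₁).
ΔL = −20·log₁₀(27/5.2) = -14.31 dB, so L₂ = 114.8 + (-14.31) = 100.5 dB SPL.

100.5 dB SPL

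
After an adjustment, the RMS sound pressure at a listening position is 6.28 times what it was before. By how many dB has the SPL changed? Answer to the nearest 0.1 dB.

Sound pressure is an amplitude quantity: ΔL = 20·log₁₀(p₂/p₁).
20·log₁₀(6.28) = 16.0 dB.

16.0 dB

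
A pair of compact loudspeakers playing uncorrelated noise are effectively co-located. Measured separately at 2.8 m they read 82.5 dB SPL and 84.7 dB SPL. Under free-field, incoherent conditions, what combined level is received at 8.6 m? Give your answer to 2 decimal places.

Combined at 2.8 m: 10·log₁₀(10^(82.5/10)+10^(84.7/10)) = 86.748 dB SPL.
Then apply −20·log₁₀(8.6/2.8) = -9.747 dB → 77.00 dB SPL.

77.00 dB SPL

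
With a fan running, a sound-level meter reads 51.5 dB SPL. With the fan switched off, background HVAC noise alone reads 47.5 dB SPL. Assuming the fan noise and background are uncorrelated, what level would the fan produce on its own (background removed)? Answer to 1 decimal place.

Remove the background by subtracting linear intensities:
L_src = 10·log₁₀(10^(51.5/10) − 10^(47.5/10)) = 10·log₁₀(85020) = 49.3 dB SPL.

49.3 dB SPL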